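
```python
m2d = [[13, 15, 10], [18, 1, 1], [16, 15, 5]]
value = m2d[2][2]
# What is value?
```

m2d[2] = [16, 15, 5]. Taking column 2 of that row yields 5.

5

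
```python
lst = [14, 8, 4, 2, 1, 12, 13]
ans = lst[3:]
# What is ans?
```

lst has length 7. The slice lst[3:] selects indices [3, 4, 5, 6] (3->2, 4->1, 5->12, 6->13), giving [2, 1, 12, 13].

[2, 1, 12, 13]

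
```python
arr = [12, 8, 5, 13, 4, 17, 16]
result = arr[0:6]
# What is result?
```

arr has length 7. The slice arr[0:6] selects indices [0, 1, 2, 3, 4, 5] (0->12, 1->8, 2->5, 3->13, 4->4, 5->17), giving [12, 8, 5, 13, 4, 17].

[12, 8, 5, 13, 4, 17]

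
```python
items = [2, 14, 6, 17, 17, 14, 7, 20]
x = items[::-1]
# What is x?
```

items has length 8. The slice items[::-1] selects indices [7, 6, 5, 4, 3, 2, 1, 0] (7->20, 6->7, 5->14, 4->17, 3->17, 2->6, 1->14, 0->2), giving [20, 7, 14, 17, 17, 6, 14, 2].

[20, 7, 14, 17, 17, 6, 14, 2]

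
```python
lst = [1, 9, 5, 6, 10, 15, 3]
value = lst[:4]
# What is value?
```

lst has length 7. The slice lst[:4] selects indices [0, 1, 2, 3] (0->1, 1->9, 2->5, 3->6), giving [1, 9, 5, 6].

[1, 9, 5, 6]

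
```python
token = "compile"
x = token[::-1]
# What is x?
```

token has length 7. The slice token[::-1] selects indices [6, 5, 4, 3, 2, 1, 0] (6->'e', 5->'l', 4->'i', 3->'p', 2->'m', 1->'o', 0->'c'), giving 'elipmoc'.

'elipmoc'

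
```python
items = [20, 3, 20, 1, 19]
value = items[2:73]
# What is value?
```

items has length 5. The slice items[2:73] selects indices [2, 3, 4] (2->20, 3->1, 4->19), giving [20, 1, 19].

[20, 1, 19]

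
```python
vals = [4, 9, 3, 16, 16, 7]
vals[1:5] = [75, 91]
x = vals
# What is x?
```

vals starts as [4, 9, 3, 16, 16, 7] (length 6). The slice vals[1:5] covers indices [1, 2, 3, 4] with values [9, 3, 16, 16]. Replacing that slice with [75, 91] (different length) produces [4, 75, 91, 7].

[4, 75, 91, 7]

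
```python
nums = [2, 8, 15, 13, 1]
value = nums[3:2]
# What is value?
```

nums has length 5. The slice nums[3:2] resolves to an empty index range, so the result is [].

[]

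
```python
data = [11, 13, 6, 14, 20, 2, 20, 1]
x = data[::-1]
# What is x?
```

data has length 8. The slice data[::-1] selects indices [7, 6, 5, 4, 3, 2, 1, 0] (7->1, 6->20, 5->2, 4->20, 3->14, 2->6, 1->13, 0->11), giving [1, 20, 2, 20, 14, 6, 13, 11].

[1, 20, 2, 20, 14, 6, 13, 11]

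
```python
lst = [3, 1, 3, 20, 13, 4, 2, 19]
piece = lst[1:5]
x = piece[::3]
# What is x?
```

lst has length 8. The slice lst[1:5] selects indices [1, 2, 3, 4] (1->1, 2->3, 3->20, 4->13), giving [1, 3, 20, 13]. So piece = [1, 3, 20, 13]. piece has length 4. The slice piece[::3] selects indices [0, 3] (0->1, 3->13), giving [1, 13].

[1, 13]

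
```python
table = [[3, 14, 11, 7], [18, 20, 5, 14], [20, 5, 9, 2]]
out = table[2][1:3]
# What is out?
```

table[2] = [20, 5, 9, 2]. table[2] has length 4. The slice table[2][1:3] selects indices [1, 2] (1->5, 2->9), giving [5, 9].

[5, 9]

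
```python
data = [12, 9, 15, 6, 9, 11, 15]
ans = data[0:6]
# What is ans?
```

data has length 7. The slice data[0:6] selects indices [0, 1, 2, 3, 4, 5] (0->12, 1->9, 2->15, 3->6, 4->9, 5->11), giving [12, 9, 15, 6, 9, 11].

[12, 9, 15, 6, 9, 11]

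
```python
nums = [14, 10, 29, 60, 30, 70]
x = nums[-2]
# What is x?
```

nums has length 6. Negative index -2 maps to positive index 6 + (-2) = 4. nums[4] = 30.

30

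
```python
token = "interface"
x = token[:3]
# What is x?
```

token has length 9. The slice token[:3] selects indices [0, 1, 2] (0->'i', 1->'n', 2->'t'), giving 'int'.

'int'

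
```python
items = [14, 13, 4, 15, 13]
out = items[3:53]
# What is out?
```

items has length 5. The slice items[3:53] selects indices [3, 4] (3->15, 4->13), giving [15, 13].

[15, 13]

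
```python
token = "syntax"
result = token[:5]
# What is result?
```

token has length 6. The slice token[:5] selects indices [0, 1, 2, 3, 4] (0->'s', 1->'y', 2->'n', 3->'t', 4->'a'), giving 'synta'.

'synta'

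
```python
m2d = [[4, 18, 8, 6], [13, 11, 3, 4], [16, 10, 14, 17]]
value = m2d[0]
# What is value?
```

m2d has 3 rows. Row 0 is [4, 18, 8, 6].

[4, 18, 8, 6]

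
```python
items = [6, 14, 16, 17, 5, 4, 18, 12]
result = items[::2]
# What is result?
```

items has length 8. The slice items[::2] selects indices [0, 2, 4, 6] (0->6, 2->16, 4->5, 6->18), giving [6, 16, 5, 18].

[6, 16, 5, 18]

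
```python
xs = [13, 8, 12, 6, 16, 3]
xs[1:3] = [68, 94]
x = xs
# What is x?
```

xs starts as [13, 8, 12, 6, 16, 3] (length 6). The slice xs[1:3] covers indices [1, 2] with values [8, 12]. Replacing that slice with [68, 94] (same length) produces [13, 68, 94, 6, 16, 3].

[13, 68, 94, 6, 16, 3]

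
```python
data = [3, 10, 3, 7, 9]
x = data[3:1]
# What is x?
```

data has length 5. The slice data[3:1] resolves to an empty index range, so the result is [].

[]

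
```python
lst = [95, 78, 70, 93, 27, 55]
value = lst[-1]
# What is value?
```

lst has length 6. Negative index -1 maps to positive index 6 + (-1) = 5. lst[5] = 55.

55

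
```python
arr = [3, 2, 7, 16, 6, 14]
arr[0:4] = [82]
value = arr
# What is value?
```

arr starts as [3, 2, 7, 16, 6, 14] (length 6). The slice arr[0:4] covers indices [0, 1, 2, 3] with values [3, 2, 7, 16]. Replacing that slice with [82] (different length) produces [82, 6, 14].

[82, 6, 14]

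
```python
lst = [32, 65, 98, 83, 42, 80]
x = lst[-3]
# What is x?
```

lst has length 6. Negative index -3 maps to positive index 6 + (-3) = 3. lst[3] = 83.

83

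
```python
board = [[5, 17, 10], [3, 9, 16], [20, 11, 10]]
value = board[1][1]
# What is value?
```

board[1] = [3, 9, 16]. Taking column 1 of that row yields 9.

9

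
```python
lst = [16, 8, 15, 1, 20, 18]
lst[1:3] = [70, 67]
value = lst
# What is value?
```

lst starts as [16, 8, 15, 1, 20, 18] (length 6). The slice lst[1:3] covers indices [1, 2] with values [8, 15]. Replacing that slice with [70, 67] (same length) produces [16, 70, 67, 1, 20, 18].

[16, 70, 67, 1, 20, 18]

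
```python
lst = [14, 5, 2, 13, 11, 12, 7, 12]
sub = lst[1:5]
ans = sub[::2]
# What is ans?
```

lst has length 8. The slice lst[1:5] selects indices [1, 2, 3, 4] (1->5, 2->2, 3->13, 4->11), giving [5, 2, 13, 11]. So sub = [5, 2, 13, 11]. sub has length 4. The slice sub[::2] selects indices [0, 2] (0->5, 2->13), giving [5, 13].

[5, 13]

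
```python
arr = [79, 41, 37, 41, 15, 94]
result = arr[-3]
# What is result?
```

arr has length 6. Negative index -3 maps to positive index 6 + (-3) = 3. arr[3] = 41.

41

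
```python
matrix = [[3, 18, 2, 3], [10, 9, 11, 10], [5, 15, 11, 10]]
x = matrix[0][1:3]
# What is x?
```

matrix[0] = [3, 18, 2, 3]. matrix[0] has length 4. The slice matrix[0][1:3] selects indices [1, 2] (1->18, 2->2), giving [18, 2].

[18, 2]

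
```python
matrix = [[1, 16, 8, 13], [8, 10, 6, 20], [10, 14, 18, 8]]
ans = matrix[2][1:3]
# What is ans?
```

matrix[2] = [10, 14, 18, 8]. matrix[2] has length 4. The slice matrix[2][1:3] selects indices [1, 2] (1->14, 2->18), giving [14, 18].

[14, 18]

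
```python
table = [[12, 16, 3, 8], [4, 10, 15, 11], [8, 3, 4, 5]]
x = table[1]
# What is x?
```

table has 3 rows. Row 1 is [4, 10, 15, 11].

[4, 10, 15, 11]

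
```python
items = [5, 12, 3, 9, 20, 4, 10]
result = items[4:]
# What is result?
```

items has length 7. The slice items[4:] selects indices [4, 5, 6] (4->20, 5->4, 6->10), giving [20, 4, 10].

[20, 4, 10]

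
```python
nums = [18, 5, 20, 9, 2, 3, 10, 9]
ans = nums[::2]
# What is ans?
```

nums has length 8. The slice nums[::2] selects indices [0, 2, 4, 6] (0->18, 2->20, 4->2, 6->10), giving [18, 20, 2, 10].

[18, 20, 2, 10]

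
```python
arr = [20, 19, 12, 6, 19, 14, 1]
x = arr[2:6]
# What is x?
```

arr has length 7. The slice arr[2:6] selects indices [2, 3, 4, 5] (2->12, 3->6, 4->19, 5->14), giving [12, 6, 19, 14].

[12, 6, 19, 14]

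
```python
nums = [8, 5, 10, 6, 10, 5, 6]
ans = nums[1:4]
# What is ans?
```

nums has length 7. The slice nums[1:4] selects indices [1, 2, 3] (1->5, 2->10, 3->6), giving [5, 10, 6].

[5, 10, 6]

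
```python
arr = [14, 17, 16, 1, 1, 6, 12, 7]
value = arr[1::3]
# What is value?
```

arr has length 8. The slice arr[1::3] selects indices [1, 4, 7] (1->17, 4->1, 7->7), giving [17, 1, 7].

[17, 1, 7]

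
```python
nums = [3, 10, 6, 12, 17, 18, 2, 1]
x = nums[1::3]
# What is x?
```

nums has length 8. The slice nums[1::3] selects indices [1, 4, 7] (1->10, 4->17, 7->1), giving [10, 17, 1].

[10, 17, 1]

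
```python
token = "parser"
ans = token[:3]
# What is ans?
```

token has length 6. The slice token[:3] selects indices [0, 1, 2] (0->'p', 1->'a', 2->'r'), giving 'par'.

'par'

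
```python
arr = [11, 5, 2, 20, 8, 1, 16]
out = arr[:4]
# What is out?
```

arr has length 7. The slice arr[:4] selects indices [0, 1, 2, 3] (0->11, 1->5, 2->2, 3->20), giving [11, 5, 2, 20].

[11, 5, 2, 20]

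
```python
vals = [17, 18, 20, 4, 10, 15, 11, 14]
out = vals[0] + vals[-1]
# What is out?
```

vals has length 8. vals[0] = 17.
vals has length 8. Negative index -1 maps to positive index 8 + (-1) = 7. vals[7] = 14.
Sum: 17 + 14 = 31.

31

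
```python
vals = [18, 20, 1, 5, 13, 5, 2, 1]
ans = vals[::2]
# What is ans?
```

vals has length 8. The slice vals[::2] selects indices [0, 2, 4, 6] (0->18, 2->1, 4->13, 6->2), giving [18, 1, 13, 2].

[18, 1, 13, 2]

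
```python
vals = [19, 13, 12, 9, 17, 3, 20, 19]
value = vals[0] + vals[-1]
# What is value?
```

vals has length 8. vals[0] = 19.
vals has length 8. Negative index -1 maps to positive index 8 + (-1) = 7. vals[7] = 19.
Sum: 19 + 19 = 38.

38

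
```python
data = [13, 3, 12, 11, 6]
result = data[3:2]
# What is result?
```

data has length 5. The slice data[3:2] resolves to an empty index range, so the result is [].

[]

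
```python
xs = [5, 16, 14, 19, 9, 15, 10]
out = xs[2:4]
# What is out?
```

xs has length 7. The slice xs[2:4] selects indices [2, 3] (2->14, 3->19), giving [14, 19].

[14, 19]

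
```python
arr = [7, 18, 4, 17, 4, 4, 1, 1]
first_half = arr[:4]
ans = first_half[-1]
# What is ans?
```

arr has length 8. The slice arr[:4] selects indices [0, 1, 2, 3] (0->7, 1->18, 2->4, 3->17), giving [7, 18, 4, 17]. So first_half = [7, 18, 4, 17]. Then first_half[-1] = 17.

17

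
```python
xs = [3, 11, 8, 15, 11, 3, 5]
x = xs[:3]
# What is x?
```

xs has length 7. The slice xs[:3] selects indices [0, 1, 2] (0->3, 1->11, 2->8), giving [3, 11, 8].

[3, 11, 8]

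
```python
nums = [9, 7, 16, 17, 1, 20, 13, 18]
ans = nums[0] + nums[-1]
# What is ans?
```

nums has length 8. nums[0] = 9.
nums has length 8. Negative index -1 maps to positive index 8 + (-1) = 7. nums[7] = 18.
Sum: 9 + 18 = 27.

27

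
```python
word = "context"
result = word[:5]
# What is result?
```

word has length 7. The slice word[:5] selects indices [0, 1, 2, 3, 4] (0->'c', 1->'o', 2->'n', 3->'t', 4->'e'), giving 'conte'.

'conte'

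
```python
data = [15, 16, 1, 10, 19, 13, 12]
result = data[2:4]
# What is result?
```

data has length 7. The slice data[2:4] selects indices [2, 3] (2->1, 3->10), giving [1, 10].

[1, 10]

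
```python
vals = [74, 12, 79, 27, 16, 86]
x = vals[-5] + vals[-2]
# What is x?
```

vals has length 6. Negative index -5 maps to positive index 6 + (-5) = 1. vals[1] = 12.
vals has length 6. Negative index -2 maps to positive index 6 + (-2) = 4. vals[4] = 16.
Sum: 12 + 16 = 28.

28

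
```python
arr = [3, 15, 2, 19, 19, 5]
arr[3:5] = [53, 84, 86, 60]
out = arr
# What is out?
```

arr starts as [3, 15, 2, 19, 19, 5] (length 6). The slice arr[3:5] covers indices [3, 4] with values [19, 19]. Replacing that slice with [53, 84, 86, 60] (different length) produces [3, 15, 2, 53, 84, 86, 60, 5].

[3, 15, 2, 53, 84, 86, 60, 5]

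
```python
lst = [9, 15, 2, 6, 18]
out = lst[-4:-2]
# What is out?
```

lst has length 5. The slice lst[-4:-2] selects indices [1, 2] (1->15, 2->2), giving [15, 2].

[15, 2]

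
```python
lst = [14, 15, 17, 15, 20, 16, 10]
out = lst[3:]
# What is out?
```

lst has length 7. The slice lst[3:] selects indices [3, 4, 5, 6] (3->15, 4->20, 5->16, 6->10), giving [15, 20, 16, 10].

[15, 20, 16, 10]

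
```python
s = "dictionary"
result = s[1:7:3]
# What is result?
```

s has length 10. The slice s[1:7:3] selects indices [1, 4] (1->'i', 4->'i'), giving 'ii'.

'ii'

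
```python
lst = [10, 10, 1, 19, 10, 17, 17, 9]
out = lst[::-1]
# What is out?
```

lst has length 8. The slice lst[::-1] selects indices [7, 6, 5, 4, 3, 2, 1, 0] (7->9, 6->17, 5->17, 4->10, 3->19, 2->1, 1->10, 0->10), giving [9, 17, 17, 10, 19, 1, 10, 10].

[9, 17, 17, 10, 19, 1, 10, 10]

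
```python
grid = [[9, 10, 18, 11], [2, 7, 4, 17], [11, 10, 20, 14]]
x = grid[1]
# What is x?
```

grid has 3 rows. Row 1 is [2, 7, 4, 17].

[2, 7, 4, 17]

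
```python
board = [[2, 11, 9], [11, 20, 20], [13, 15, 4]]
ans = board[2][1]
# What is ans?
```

board[2] = [13, 15, 4]. Taking column 1 of that row yields 15.

15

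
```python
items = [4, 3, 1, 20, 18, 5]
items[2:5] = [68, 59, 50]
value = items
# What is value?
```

items starts as [4, 3, 1, 20, 18, 5] (length 6). The slice items[2:5] covers indices [2, 3, 4] with values [1, 20, 18]. Replacing that slice with [68, 59, 50] (same length) produces [4, 3, 68, 59, 50, 5].

[4, 3, 68, 59, 50, 5]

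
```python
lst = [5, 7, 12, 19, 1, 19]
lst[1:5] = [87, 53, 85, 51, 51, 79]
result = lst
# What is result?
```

lst starts as [5, 7, 12, 19, 1, 19] (length 6). The slice lst[1:5] covers indices [1, 2, 3, 4] with values [7, 12, 19, 1]. Replacing that slice with [87, 53, 85, 51, 51, 79] (different length) produces [5, 87, 53, 85, 51, 51, 79, 19].

[5, 87, 53, 85, 51, 51, 79, 19]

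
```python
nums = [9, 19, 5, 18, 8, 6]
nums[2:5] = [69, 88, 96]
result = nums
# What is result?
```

nums starts as [9, 19, 5, 18, 8, 6] (length 6). The slice nums[2:5] covers indices [2, 3, 4] with values [5, 18, 8]. Replacing that slice with [69, 88, 96] (same length) produces [9, 19, 69, 88, 96, 6].

[9, 19, 69, 88, 96, 6]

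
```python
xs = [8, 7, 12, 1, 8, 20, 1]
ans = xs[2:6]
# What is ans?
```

xs has length 7. The slice xs[2:6] selects indices [2, 3, 4, 5] (2->12, 3->1, 4->8, 5->20), giving [12, 1, 8, 20].

[12, 1, 8, 20]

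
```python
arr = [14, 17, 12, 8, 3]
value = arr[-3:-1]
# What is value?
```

arr has length 5. The slice arr[-3:-1] selects indices [2, 3] (2->12, 3->8), giving [12, 8].

[12, 8]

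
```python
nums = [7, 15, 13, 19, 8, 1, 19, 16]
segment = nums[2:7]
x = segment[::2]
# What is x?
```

nums has length 8. The slice nums[2:7] selects indices [2, 3, 4, 5, 6] (2->13, 3->19, 4->8, 5->1, 6->19), giving [13, 19, 8, 1, 19]. So segment = [13, 19, 8, 1, 19]. segment has length 5. The slice segment[::2] selects indices [0, 2, 4] (0->13, 2->8, 4->19), giving [13, 8, 19].

[13, 8, 19]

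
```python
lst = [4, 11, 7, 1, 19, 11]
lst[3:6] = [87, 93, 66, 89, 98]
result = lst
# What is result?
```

lst starts as [4, 11, 7, 1, 19, 11] (length 6). The slice lst[3:6] covers indices [3, 4, 5] with values [1, 19, 11]. Replacing that slice with [87, 93, 66, 89, 98] (different length) produces [4, 11, 7, 87, 93, 66, 89, 98].

[4, 11, 7, 87, 93, 66, 89, 98]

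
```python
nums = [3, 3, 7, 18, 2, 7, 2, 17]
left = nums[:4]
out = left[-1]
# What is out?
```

nums has length 8. The slice nums[:4] selects indices [0, 1, 2, 3] (0->3, 1->3, 2->7, 3->18), giving [3, 3, 7, 18]. So left = [3, 3, 7, 18]. Then left[-1] = 18.

18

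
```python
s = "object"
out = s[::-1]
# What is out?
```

s has length 6. The slice s[::-1] selects indices [5, 4, 3, 2, 1, 0] (5->'t', 4->'c', 3->'e', 2->'j', 1->'b', 0->'o'), giving 'tcejbo'.

'tcejbo'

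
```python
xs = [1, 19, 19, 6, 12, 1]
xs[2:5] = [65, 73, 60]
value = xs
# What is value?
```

xs starts as [1, 19, 19, 6, 12, 1] (length 6). The slice xs[2:5] covers indices [2, 3, 4] with values [19, 6, 12]. Replacing that slice with [65, 73, 60] (same length) produces [1, 19, 65, 73, 60, 1].

[1, 19, 65, 73, 60, 1]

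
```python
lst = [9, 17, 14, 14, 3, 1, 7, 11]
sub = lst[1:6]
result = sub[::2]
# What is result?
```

lst has length 8. The slice lst[1:6] selects indices [1, 2, 3, 4, 5] (1->17, 2->14, 3->14, 4->3, 5->1), giving [17, 14, 14, 3, 1]. So sub = [17, 14, 14, 3, 1]. sub has length 5. The slice sub[::2] selects indices [0, 2, 4] (0->17, 2->14, 4->1), giving [17, 14, 1].

[17, 14, 1]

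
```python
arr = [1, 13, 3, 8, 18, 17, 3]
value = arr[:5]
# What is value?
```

arr has length 7. The slice arr[:5] selects indices [0, 1, 2, 3, 4] (0->1, 1->13, 2->3, 3->8, 4->18), giving [1, 13, 3, 8, 18].

[1, 13, 3, 8, 18]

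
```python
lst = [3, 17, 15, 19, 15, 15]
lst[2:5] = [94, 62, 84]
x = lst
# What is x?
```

lst starts as [3, 17, 15, 19, 15, 15] (length 6). The slice lst[2:5] covers indices [2, 3, 4] with values [15, 19, 15]. Replacing that slice with [94, 62, 84] (same length) produces [3, 17, 94, 62, 84, 15].

[3, 17, 94, 62, 84, 15]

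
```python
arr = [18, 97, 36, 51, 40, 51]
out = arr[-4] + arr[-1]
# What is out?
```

arr has length 6. Negative index -4 maps to positive index 6 + (-4) = 2. arr[2] = 36.
arr has length 6. Negative index -1 maps to positive index 6 + (-1) = 5. arr[5] = 51.
Sum: 36 + 51 = 87.

87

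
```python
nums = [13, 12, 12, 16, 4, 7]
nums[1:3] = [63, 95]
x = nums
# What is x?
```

nums starts as [13, 12, 12, 16, 4, 7] (length 6). The slice nums[1:3] covers indices [1, 2] with values [12, 12]. Replacing that slice with [63, 95] (same length) produces [13, 63, 95, 16, 4, 7].

[13, 63, 95, 16, 4, 7]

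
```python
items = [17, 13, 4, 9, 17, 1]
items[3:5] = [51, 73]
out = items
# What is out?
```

items starts as [17, 13, 4, 9, 17, 1] (length 6). The slice items[3:5] covers indices [3, 4] with values [9, 17]. Replacing that slice with [51, 73] (same length) produces [17, 13, 4, 51, 73, 1].

[17, 13, 4, 51, 73, 1]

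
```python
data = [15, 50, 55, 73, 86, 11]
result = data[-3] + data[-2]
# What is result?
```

data has length 6. Negative index -3 maps to positive index 6 + (-3) = 3. data[3] = 73.
data has length 6. Negative index -2 maps to positive index 6 + (-2) = 4. data[4] = 86.
Sum: 73 + 86 = 159.

159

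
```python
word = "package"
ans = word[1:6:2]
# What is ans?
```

word has length 7. The slice word[1:6:2] selects indices [1, 3, 5] (1->'a', 3->'k', 5->'g'), giving 'akg'.

'akg'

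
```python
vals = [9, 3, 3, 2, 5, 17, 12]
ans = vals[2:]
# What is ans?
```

vals has length 7. The slice vals[2:] selects indices [2, 3, 4, 5, 6] (2->3, 3->2, 4->5, 5->17, 6->12), giving [3, 2, 5, 17, 12].

[3, 2, 5, 17, 12]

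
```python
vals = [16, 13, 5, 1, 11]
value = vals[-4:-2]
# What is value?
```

vals has length 5. The slice vals[-4:-2] selects indices [1, 2] (1->13, 2->5), giving [13, 5].

[13, 5]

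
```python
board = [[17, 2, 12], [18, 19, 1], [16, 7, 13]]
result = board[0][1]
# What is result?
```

board[0] = [17, 2, 12]. Taking column 1 of that row yields 2.

2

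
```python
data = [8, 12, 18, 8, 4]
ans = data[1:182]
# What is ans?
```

data has length 5. The slice data[1:182] selects indices [1, 2, 3, 4] (1->12, 2->18, 3->8, 4->4), giving [12, 18, 8, 4].

[12, 18, 8, 4]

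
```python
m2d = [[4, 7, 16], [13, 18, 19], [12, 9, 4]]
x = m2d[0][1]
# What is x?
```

m2d[0] = [4, 7, 16]. Taking column 1 of that row yields 7.

7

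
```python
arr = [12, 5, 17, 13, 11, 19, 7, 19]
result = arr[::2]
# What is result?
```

arr has length 8. The slice arr[::2] selects indices [0, 2, 4, 6] (0->12, 2->17, 4->11, 6->7), giving [12, 17, 11, 7].

[12, 17, 11, 7]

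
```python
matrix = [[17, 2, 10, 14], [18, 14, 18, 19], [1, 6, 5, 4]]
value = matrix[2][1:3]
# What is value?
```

matrix[2] = [1, 6, 5, 4]. matrix[2] has length 4. The slice matrix[2][1:3] selects indices [1, 2] (1->6, 2->5), giving [6, 5].

[6, 5]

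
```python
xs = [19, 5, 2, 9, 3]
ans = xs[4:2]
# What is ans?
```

xs has length 5. The slice xs[4:2] resolves to an empty index range, so the result is [].

[]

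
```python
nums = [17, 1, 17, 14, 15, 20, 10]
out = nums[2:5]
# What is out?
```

nums has length 7. The slice nums[2:5] selects indices [2, 3, 4] (2->17, 3->14, 4->15), giving [17, 14, 15].

[17, 14, 15]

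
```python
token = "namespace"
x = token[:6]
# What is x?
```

token has length 9. The slice token[:6] selects indices [0, 1, 2, 3, 4, 5] (0->'n', 1->'a', 2->'m', 3->'e', 4->'s', 5->'p'), giving 'namesp'.

'namesp'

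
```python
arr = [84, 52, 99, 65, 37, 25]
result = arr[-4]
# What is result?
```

arr has length 6. Negative index -4 maps to positive index 6 + (-4) = 2. arr[2] = 99.

99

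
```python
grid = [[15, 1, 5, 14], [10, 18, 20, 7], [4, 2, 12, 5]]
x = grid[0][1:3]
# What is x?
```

grid[0] = [15, 1, 5, 14]. grid[0] has length 4. The slice grid[0][1:3] selects indices [1, 2] (1->1, 2->5), giving [1, 5].

[1, 5]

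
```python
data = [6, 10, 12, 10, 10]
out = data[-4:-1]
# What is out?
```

data has length 5. The slice data[-4:-1] selects indices [1, 2, 3] (1->10, 2->12, 3->10), giving [10, 12, 10].

[10, 12, 10]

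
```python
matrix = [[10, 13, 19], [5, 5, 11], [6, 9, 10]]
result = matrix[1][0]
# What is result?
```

matrix[1] = [5, 5, 11]. Taking column 0 of that row yields 5.

5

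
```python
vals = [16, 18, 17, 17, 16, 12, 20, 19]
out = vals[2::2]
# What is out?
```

vals has length 8. The slice vals[2::2] selects indices [2, 4, 6] (2->17, 4->16, 6->20), giving [17, 16, 20].

[17, 16, 20]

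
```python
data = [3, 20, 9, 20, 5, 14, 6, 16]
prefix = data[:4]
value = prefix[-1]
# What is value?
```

data has length 8. The slice data[:4] selects indices [0, 1, 2, 3] (0->3, 1->20, 2->9, 3->20), giving [3, 20, 9, 20]. So prefix = [3, 20, 9, 20]. Then prefix[-1] = 20.

20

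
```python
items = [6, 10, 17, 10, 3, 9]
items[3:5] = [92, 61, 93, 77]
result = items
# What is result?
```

items starts as [6, 10, 17, 10, 3, 9] (length 6). The slice items[3:5] covers indices [3, 4] with values [10, 3]. Replacing that slice with [92, 61, 93, 77] (different length) produces [6, 10, 17, 92, 61, 93, 77, 9].

[6, 10, 17, 92, 61, 93, 77, 9]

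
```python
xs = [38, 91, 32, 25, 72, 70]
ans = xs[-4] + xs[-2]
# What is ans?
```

xs has length 6. Negative index -4 maps to positive index 6 + (-4) = 2. xs[2] = 32.
xs has length 6. Negative index -2 maps to positive index 6 + (-2) = 4. xs[4] = 72.
Sum: 32 + 72 = 104.

104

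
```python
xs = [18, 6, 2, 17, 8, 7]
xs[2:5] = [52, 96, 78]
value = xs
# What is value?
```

xs starts as [18, 6, 2, 17, 8, 7] (length 6). The slice xs[2:5] covers indices [2, 3, 4] with values [2, 17, 8]. Replacing that slice with [52, 96, 78] (same length) produces [18, 6, 52, 96, 78, 7].

[18, 6, 52, 96, 78, 7]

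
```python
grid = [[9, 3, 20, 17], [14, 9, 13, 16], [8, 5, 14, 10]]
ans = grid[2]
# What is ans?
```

grid has 3 rows. Row 2 is [8, 5, 14, 10].

[8, 5, 14, 10]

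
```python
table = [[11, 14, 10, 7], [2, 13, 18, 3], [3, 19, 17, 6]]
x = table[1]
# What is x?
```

table has 3 rows. Row 1 is [2, 13, 18, 3].

[2, 13, 18, 3]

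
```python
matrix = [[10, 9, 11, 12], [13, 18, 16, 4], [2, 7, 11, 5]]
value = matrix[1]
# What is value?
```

matrix has 3 rows. Row 1 is [13, 18, 16, 4].

[13, 18, 16, 4]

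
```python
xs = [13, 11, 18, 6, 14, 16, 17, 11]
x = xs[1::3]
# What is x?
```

xs has length 8. The slice xs[1::3] selects indices [1, 4, 7] (1->11, 4->14, 7->11), giving [11, 14, 11].

[11, 14, 11]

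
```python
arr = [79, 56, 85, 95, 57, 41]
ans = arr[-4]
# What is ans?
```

arr has length 6. Negative index -4 maps to positive index 6 + (-4) = 2. arr[2] = 85.

85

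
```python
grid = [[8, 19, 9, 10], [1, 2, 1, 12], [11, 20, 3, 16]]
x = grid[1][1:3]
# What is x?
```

grid[1] = [1, 2, 1, 12]. grid[1] has length 4. The slice grid[1][1:3] selects indices [1, 2] (1->2, 2->1), giving [2, 1].

[2, 1]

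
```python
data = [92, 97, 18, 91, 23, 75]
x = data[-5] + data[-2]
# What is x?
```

data has length 6. Negative index -5 maps to positive index 6 + (-5) = 1. data[1] = 97.
data has length 6. Negative index -2 maps to positive index 6 + (-2) = 4. data[4] = 23.
Sum: 97 + 23 = 120.

120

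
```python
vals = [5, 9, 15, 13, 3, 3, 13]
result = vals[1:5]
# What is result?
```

vals has length 7. The slice vals[1:5] selects indices [1, 2, 3, 4] (1->9, 2->15, 3->13, 4->3), giving [9, 15, 13, 3].

[9, 15, 13, 3]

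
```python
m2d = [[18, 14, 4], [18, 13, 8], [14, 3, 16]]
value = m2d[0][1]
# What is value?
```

m2d[0] = [18, 14, 4]. Taking column 1 of that row yields 14.

14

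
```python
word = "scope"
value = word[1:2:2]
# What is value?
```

word has length 5. The slice word[1:2:2] selects indices [1] (1->'c'), giving 'c'.

'c'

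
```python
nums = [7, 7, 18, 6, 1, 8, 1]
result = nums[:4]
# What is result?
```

nums has length 7. The slice nums[:4] selects indices [0, 1, 2, 3] (0->7, 1->7, 2->18, 3->6), giving [7, 7, 18, 6].

[7, 7, 18, 6]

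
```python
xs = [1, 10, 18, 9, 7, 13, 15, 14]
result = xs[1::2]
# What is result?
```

xs has length 8. The slice xs[1::2] selects indices [1, 3, 5, 7] (1->10, 3->9, 5->13, 7->14), giving [10, 9, 13, 14].

[10, 9, 13, 14]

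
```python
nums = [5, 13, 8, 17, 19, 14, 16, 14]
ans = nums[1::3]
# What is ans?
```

nums has length 8. The slice nums[1::3] selects indices [1, 4, 7] (1->13, 4->19, 7->14), giving [13, 19, 14].

[13, 19, 14]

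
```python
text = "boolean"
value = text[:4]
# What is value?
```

text has length 7. The slice text[:4] selects indices [0, 1, 2, 3] (0->'b', 1->'o', 2->'o', 3->'l'), giving 'bool'.

'bool'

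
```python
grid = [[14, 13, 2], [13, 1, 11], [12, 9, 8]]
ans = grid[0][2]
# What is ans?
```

grid[0] = [14, 13, 2]. Taking column 2 of that row yields 2.

2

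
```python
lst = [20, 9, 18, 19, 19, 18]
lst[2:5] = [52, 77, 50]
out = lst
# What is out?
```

lst starts as [20, 9, 18, 19, 19, 18] (length 6). The slice lst[2:5] covers indices [2, 3, 4] with values [18, 19, 19]. Replacing that slice with [52, 77, 50] (same length) produces [20, 9, 52, 77, 50, 18].

[20, 9, 52, 77, 50, 18]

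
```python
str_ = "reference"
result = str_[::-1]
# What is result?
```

str_ has length 9. The slice str_[::-1] selects indices [8, 7, 6, 5, 4, 3, 2, 1, 0] (8->'e', 7->'c', 6->'n', 5->'e', 4->'r', 3->'e', 2->'f', 1->'e', 0->'r'), giving 'ecnerefer'.

'ecnerefer'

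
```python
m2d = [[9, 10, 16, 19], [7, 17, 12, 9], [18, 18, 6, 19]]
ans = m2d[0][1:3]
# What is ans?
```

m2d[0] = [9, 10, 16, 19]. m2d[0] has length 4. The slice m2d[0][1:3] selects indices [1, 2] (1->10, 2->16), giving [10, 16].

[10, 16]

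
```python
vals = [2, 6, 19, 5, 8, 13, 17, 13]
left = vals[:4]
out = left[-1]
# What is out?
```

vals has length 8. The slice vals[:4] selects indices [0, 1, 2, 3] (0->2, 1->6, 2->19, 3->5), giving [2, 6, 19, 5]. So left = [2, 6, 19, 5]. Then left[-1] = 5.

5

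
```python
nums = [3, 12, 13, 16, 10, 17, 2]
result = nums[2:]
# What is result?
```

nums has length 7. The slice nums[2:] selects indices [2, 3, 4, 5, 6] (2->13, 3->16, 4->10, 5->17, 6->2), giving [13, 16, 10, 17, 2].

[13, 16, 10, 17, 2]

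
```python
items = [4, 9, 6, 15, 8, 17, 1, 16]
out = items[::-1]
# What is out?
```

items has length 8. The slice items[::-1] selects indices [7, 6, 5, 4, 3, 2, 1, 0] (7->16, 6->1, 5->17, 4->8, 3->15, 2->6, 1->9, 0->4), giving [16, 1, 17, 8, 15, 6, 9, 4].

[16, 1, 17, 8, 15, 6, 9, 4]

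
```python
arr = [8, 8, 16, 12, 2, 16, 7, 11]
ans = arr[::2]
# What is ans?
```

arr has length 8. The slice arr[::2] selects indices [0, 2, 4, 6] (0->8, 2->16, 4->2, 6->7), giving [8, 16, 2, 7].

[8, 16, 2, 7]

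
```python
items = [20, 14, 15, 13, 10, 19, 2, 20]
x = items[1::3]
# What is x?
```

items has length 8. The slice items[1::3] selects indices [1, 4, 7] (1->14, 4->10, 7->20), giving [14, 10, 20].

[14, 10, 20]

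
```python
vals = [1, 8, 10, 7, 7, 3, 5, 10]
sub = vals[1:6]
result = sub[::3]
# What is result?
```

vals has length 8. The slice vals[1:6] selects indices [1, 2, 3, 4, 5] (1->8, 2->10, 3->7, 4->7, 5->3), giving [8, 10, 7, 7, 3]. So sub = [8, 10, 7, 7, 3]. sub has length 5. The slice sub[::3] selects indices [0, 3] (0->8, 3->7), giving [8, 7].

[8, 7]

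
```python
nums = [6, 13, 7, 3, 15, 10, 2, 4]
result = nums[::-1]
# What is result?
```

nums has length 8. The slice nums[::-1] selects indices [7, 6, 5, 4, 3, 2, 1, 0] (7->4, 6->2, 5->10, 4->15, 3->3, 2->7, 1->13, 0->6), giving [4, 2, 10, 15, 3, 7, 13, 6].

[4, 2, 10, 15, 3, 7, 13, 6]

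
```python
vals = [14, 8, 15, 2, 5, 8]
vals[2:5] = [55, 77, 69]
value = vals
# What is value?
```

vals starts as [14, 8, 15, 2, 5, 8] (length 6). The slice vals[2:5] covers indices [2, 3, 4] with values [15, 2, 5]. Replacing that slice with [55, 77, 69] (same length) produces [14, 8, 55, 77, 69, 8].

[14, 8, 55, 77, 69, 8]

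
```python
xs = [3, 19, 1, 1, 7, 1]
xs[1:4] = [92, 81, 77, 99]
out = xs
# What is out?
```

xs starts as [3, 19, 1, 1, 7, 1] (length 6). The slice xs[1:4] covers indices [1, 2, 3] with values [19, 1, 1]. Replacing that slice with [92, 81, 77, 99] (different length) produces [3, 92, 81, 77, 99, 7, 1].

[3, 92, 81, 77, 99, 7, 1]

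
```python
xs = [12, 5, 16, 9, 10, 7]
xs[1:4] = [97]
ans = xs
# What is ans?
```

xs starts as [12, 5, 16, 9, 10, 7] (length 6). The slice xs[1:4] covers indices [1, 2, 3] with values [5, 16, 9]. Replacing that slice with [97] (different length) produces [12, 97, 10, 7].

[12, 97, 10, 7]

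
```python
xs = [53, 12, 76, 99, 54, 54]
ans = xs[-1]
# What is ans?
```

xs has length 6. Negative index -1 maps to positive index 6 + (-1) = 5. xs[5] = 54.

54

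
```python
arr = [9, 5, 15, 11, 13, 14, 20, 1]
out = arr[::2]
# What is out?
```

arr has length 8. The slice arr[::2] selects indices [0, 2, 4, 6] (0->9, 2->15, 4->13, 6->20), giving [9, 15, 13, 20].

[9, 15, 13, 20]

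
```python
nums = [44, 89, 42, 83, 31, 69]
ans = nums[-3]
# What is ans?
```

nums has length 6. Negative index -3 maps to positive index 6 + (-3) = 3. nums[3] = 83.

83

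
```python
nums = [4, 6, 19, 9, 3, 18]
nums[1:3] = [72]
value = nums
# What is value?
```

nums starts as [4, 6, 19, 9, 3, 18] (length 6). The slice nums[1:3] covers indices [1, 2] with values [6, 19]. Replacing that slice with [72] (different length) produces [4, 72, 9, 3, 18].

[4, 72, 9, 3, 18]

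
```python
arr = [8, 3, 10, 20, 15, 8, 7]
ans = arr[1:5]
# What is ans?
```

arr has length 7. The slice arr[1:5] selects indices [1, 2, 3, 4] (1->3, 2->10, 3->20, 4->15), giving [3, 10, 20, 15].

[3, 10, 20, 15]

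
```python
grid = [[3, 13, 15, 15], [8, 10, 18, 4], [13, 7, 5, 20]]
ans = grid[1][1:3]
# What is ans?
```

grid[1] = [8, 10, 18, 4]. grid[1] has length 4. The slice grid[1][1:3] selects indices [1, 2] (1->10, 2->18), giving [10, 18].

[10, 18]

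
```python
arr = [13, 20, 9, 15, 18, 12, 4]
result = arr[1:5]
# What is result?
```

arr has length 7. The slice arr[1:5] selects indices [1, 2, 3, 4] (1->20, 2->9, 3->15, 4->18), giving [20, 9, 15, 18].

[20, 9, 15, 18]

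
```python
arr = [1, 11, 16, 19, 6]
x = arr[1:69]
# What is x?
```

arr has length 5. The slice arr[1:69] selects indices [1, 2, 3, 4] (1->11, 2->16, 3->19, 4->6), giving [11, 16, 19, 6].

[11, 16, 19, 6]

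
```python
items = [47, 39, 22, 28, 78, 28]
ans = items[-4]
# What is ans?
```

items has length 6. Negative index -4 maps to positive index 6 + (-4) = 2. items[2] = 22.

22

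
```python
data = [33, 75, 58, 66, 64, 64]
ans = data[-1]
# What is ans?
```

data has length 6. Negative index -1 maps to positive index 6 + (-1) = 5. data[5] = 64.

64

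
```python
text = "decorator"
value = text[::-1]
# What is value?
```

text has length 9. The slice text[::-1] selects indices [8, 7, 6, 5, 4, 3, 2, 1, 0] (8->'r', 7->'o', 6->'t', 5->'a', 4->'r', 3->'o', 2->'c', 1->'e', 0->'d'), giving 'rotaroced'.

'rotaroced'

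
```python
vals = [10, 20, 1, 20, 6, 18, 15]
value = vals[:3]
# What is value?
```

vals has length 7. The slice vals[:3] selects indices [0, 1, 2] (0->10, 1->20, 2->1), giving [10, 20, 1].

[10, 20, 1]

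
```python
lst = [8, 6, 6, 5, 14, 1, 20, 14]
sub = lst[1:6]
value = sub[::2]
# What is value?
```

lst has length 8. The slice lst[1:6] selects indices [1, 2, 3, 4, 5] (1->6, 2->6, 3->5, 4->14, 5->1), giving [6, 6, 5, 14, 1]. So sub = [6, 6, 5, 14, 1]. sub has length 5. The slice sub[::2] selects indices [0, 2, 4] (0->6, 2->5, 4->1), giving [6, 5, 1].

[6, 5, 1]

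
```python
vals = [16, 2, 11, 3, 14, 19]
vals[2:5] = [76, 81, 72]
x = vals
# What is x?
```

vals starts as [16, 2, 11, 3, 14, 19] (length 6). The slice vals[2:5] covers indices [2, 3, 4] with values [11, 3, 14]. Replacing that slice with [76, 81, 72] (same length) produces [16, 2, 76, 81, 72, 19].

[16, 2, 76, 81, 72, 19]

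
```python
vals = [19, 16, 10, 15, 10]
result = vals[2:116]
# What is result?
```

vals has length 5. The slice vals[2:116] selects indices [2, 3, 4] (2->10, 3->15, 4->10), giving [10, 15, 10].

[10, 15, 10]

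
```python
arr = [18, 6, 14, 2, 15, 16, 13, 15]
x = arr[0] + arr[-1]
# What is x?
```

arr has length 8. arr[0] = 18.
arr has length 8. Negative index -1 maps to positive index 8 + (-1) = 7. arr[7] = 15.
Sum: 18 + 15 = 33.

33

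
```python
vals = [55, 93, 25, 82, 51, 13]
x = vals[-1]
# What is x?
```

vals has length 6. Negative index -1 maps to positive index 6 + (-1) = 5. vals[5] = 13.

13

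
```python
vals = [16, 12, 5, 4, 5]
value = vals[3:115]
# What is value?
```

vals has length 5. The slice vals[3:115] selects indices [3, 4] (3->4, 4->5), giving [4, 5].

[4, 5]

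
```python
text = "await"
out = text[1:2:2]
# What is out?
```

text has length 5. The slice text[1:2:2] selects indices [1] (1->'w'), giving 'w'.

'w'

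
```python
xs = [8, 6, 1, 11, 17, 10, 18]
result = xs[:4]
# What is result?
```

xs has length 7. The slice xs[:4] selects indices [0, 1, 2, 3] (0->8, 1->6, 2->1, 3->11), giving [8, 6, 1, 11].

[8, 6, 1, 11]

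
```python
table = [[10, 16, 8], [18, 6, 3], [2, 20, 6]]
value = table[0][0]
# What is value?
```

table[0] = [10, 16, 8]. Taking column 0 of that row yields 10.

10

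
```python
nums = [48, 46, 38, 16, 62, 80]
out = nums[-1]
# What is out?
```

nums has length 6. Negative index -1 maps to positive index 6 + (-1) = 5. nums[5] = 80.

80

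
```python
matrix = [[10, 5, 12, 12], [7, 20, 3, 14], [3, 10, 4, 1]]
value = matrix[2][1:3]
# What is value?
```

matrix[2] = [3, 10, 4, 1]. matrix[2] has length 4. The slice matrix[2][1:3] selects indices [1, 2] (1->10, 2->4), giving [10, 4].

[10, 4]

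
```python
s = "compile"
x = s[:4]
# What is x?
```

s has length 7. The slice s[:4] selects indices [0, 1, 2, 3] (0->'c', 1->'o', 2->'m', 3->'p'), giving 'comp'.

'comp'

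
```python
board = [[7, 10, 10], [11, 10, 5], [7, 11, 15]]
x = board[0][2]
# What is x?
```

board[0] = [7, 10, 10]. Taking column 2 of that row yields 10.

10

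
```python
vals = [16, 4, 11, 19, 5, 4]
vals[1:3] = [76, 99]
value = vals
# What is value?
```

vals starts as [16, 4, 11, 19, 5, 4] (length 6). The slice vals[1:3] covers indices [1, 2] with values [4, 11]. Replacing that slice with [76, 99] (same length) produces [16, 76, 99, 19, 5, 4].

[16, 76, 99, 19, 5, 4]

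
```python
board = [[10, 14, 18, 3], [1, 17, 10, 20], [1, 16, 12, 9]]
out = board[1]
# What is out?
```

board has 3 rows. Row 1 is [1, 17, 10, 20].

[1, 17, 10, 20]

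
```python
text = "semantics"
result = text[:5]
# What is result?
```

text has length 9. The slice text[:5] selects indices [0, 1, 2, 3, 4] (0->'s', 1->'e', 2->'m', 3->'a', 4->'n'), giving 'seman'.

'seman'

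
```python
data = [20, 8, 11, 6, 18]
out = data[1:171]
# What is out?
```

data has length 5. The slice data[1:171] selects indices [1, 2, 3, 4] (1->8, 2->11, 3->6, 4->18), giving [8, 11, 6, 18].

[8, 11, 6, 18]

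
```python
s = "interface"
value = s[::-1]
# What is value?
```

s has length 9. The slice s[::-1] selects indices [8, 7, 6, 5, 4, 3, 2, 1, 0] (8->'e', 7->'c', 6->'a', 5->'f', 4->'r', 3->'e', 2->'t', 1->'n', 0->'i'), giving 'ecafretni'.

'ecafretni'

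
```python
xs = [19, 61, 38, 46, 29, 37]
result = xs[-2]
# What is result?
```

xs has length 6. Negative index -2 maps to positive index 6 + (-2) = 4. xs[4] = 29.

29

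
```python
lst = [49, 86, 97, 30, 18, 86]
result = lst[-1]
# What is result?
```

lst has length 6. Negative index -1 maps to positive index 6 + (-1) = 5. lst[5] = 86.

86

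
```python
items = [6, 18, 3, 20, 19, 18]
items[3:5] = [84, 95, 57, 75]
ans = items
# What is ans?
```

items starts as [6, 18, 3, 20, 19, 18] (length 6). The slice items[3:5] covers indices [3, 4] with values [20, 19]. Replacing that slice with [84, 95, 57, 75] (different length) produces [6, 18, 3, 84, 95, 57, 75, 18].

[6, 18, 3, 84, 95, 57, 75, 18]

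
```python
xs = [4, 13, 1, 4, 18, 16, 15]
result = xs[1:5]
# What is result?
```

xs has length 7. The slice xs[1:5] selects indices [1, 2, 3, 4] (1->13, 2->1, 3->4, 4->18), giving [13, 1, 4, 18].

[13, 1, 4, 18]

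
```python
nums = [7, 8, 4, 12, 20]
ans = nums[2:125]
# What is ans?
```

nums has length 5. The slice nums[2:125] selects indices [2, 3, 4] (2->4, 3->12, 4->20), giving [4, 12, 20].

[4, 12, 20]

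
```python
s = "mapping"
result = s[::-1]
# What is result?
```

s has length 7. The slice s[::-1] selects indices [6, 5, 4, 3, 2, 1, 0] (6->'g', 5->'n', 4->'i', 3->'p', 2->'p', 1->'a', 0->'m'), giving 'gnippam'.

'gnippam'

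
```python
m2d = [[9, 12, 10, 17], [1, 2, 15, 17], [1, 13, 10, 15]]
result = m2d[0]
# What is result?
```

m2d has 3 rows. Row 0 is [9, 12, 10, 17].

[9, 12, 10, 17]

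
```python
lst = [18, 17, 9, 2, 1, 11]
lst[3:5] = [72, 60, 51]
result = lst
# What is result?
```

lst starts as [18, 17, 9, 2, 1, 11] (length 6). The slice lst[3:5] covers indices [3, 4] with values [2, 1]. Replacing that slice with [72, 60, 51] (different length) produces [18, 17, 9, 72, 60, 51, 11].

[18, 17, 9, 72, 60, 51, 11]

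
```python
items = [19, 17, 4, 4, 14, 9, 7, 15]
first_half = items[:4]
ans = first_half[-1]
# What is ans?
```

items has length 8. The slice items[:4] selects indices [0, 1, 2, 3] (0->19, 1->17, 2->4, 3->4), giving [19, 17, 4, 4]. So first_half = [19, 17, 4, 4]. Then first_half[-1] = 4.

4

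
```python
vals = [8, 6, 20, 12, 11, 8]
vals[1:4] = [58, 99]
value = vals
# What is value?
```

vals starts as [8, 6, 20, 12, 11, 8] (length 6). The slice vals[1:4] covers indices [1, 2, 3] with values [6, 20, 12]. Replacing that slice with [58, 99] (different length) produces [8, 58, 99, 11, 8].

[8, 58, 99, 11, 8]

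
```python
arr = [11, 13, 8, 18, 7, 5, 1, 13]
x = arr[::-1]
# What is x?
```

arr has length 8. The slice arr[::-1] selects indices [7, 6, 5, 4, 3, 2, 1, 0] (7->13, 6->1, 5->5, 4->7, 3->18, 2->8, 1->13, 0->11), giving [13, 1, 5, 7, 18, 8, 13, 11].

[13, 1, 5, 7, 18, 8, 13, 11]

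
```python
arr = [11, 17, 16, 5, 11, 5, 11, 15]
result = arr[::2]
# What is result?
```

arr has length 8. The slice arr[::2] selects indices [0, 2, 4, 6] (0->11, 2->16, 4->11, 6->11), giving [11, 16, 11, 11].

[11, 16, 11, 11]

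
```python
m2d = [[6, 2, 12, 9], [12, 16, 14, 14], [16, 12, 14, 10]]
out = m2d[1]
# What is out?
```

m2d has 3 rows. Row 1 is [12, 16, 14, 14].

[12, 16, 14, 14]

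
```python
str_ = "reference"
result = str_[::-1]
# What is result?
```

str_ has length 9. The slice str_[::-1] selects indices [8, 7, 6, 5, 4, 3, 2, 1, 0] (8->'e', 7->'c', 6->'n', 5->'e', 4->'r', 3->'e', 2->'f', 1->'e', 0->'r'), giving 'ecnerefer'.

'ecnerefer'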